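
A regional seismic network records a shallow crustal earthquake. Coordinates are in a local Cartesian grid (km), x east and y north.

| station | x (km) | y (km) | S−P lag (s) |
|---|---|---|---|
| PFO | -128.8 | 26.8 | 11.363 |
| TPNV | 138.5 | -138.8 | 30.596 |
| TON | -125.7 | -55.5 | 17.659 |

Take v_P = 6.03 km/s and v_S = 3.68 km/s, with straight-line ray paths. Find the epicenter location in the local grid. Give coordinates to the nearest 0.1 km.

Distance from S−P lag: d = Δt · v_P v_S / (v_P − v_S) = Δt · (6.03·3.68)/(6.03−3.68) ≈ 9.4427·Δt.
So d_PFO = 107.30, d_TPNV = 288.91, d_TON = 166.75 km.
Circle about each station: (x + 128.8)² + (y − 26.8)² = 107.30²; (x − 138.5)² + (y + 138.8)² = 288.91²; (x + 125.7)² + (y + 55.5)² = 166.75².
Subtracting the PFO equation from the TPNV and TON equations removes the quadratic terms:
534.6 x − 331.2 y = -50815.69
6.2 x − 164.6 y = -14719.21
Solving the 2×2 system: x ≈ -40.6, y ≈ 87.9 km.

x ≈ -40.6 km, y ≈ 87.9 km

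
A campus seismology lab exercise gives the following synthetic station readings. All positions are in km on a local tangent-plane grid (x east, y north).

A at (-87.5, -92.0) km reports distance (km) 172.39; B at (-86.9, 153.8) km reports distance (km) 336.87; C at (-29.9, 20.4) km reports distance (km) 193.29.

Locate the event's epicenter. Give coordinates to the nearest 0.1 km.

Circle about each station: (x + 87.5)² + (y + 92.0)² = 172.39²; (x + 86.9)² + (y − 153.8)² = 336.87²; (x + 29.9)² + (y − 20.4)² = 193.29².
Subtracting the A equation from the B and C equations removes the quadratic terms:
1.2 x + 491.6 y = -68677.28
115.2 x + 224.8 y = -22452.79
Solving the 2×2 system: x ≈ 78.1, y ≈ -139.9 km.

78.1 km east, -139.9 km north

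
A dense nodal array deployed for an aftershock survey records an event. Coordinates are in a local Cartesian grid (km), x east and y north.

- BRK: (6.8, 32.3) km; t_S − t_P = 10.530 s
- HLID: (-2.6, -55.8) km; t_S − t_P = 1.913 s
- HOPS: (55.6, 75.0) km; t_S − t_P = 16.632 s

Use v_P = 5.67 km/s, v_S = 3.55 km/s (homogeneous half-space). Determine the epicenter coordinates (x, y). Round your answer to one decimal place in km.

Distance from S−P lag: d = Δt · v_P v_S / (v_P − v_S) = Δt · (5.67·3.55)/(5.67−3.55) ≈ 9.4946·Δt.
So d_BRK = 99.98, d_HLID = 18.16, d_HOPS = 157.91 km.
Circle about each station: (x − 6.8)² + (y − 32.3)² = 99.98²; (x + 2.6)² + (y + 55.8)² = 18.16²; (x − 55.6)² + (y − 75.0)² = 157.91².
Subtracting pairs of circle equations eliminates x²+y² and gives linear equations (the radical axes):
-18.8 x − 176.2 y = 11697.08
97.6 x + 85.4 y = -7312.74
Solving the 2×2 system: x ≈ -18.6, y ≈ -64.4 km.
Check against BRK (with the unrounded x, y): √((x − 6.8)²+(y − 32.3)²) = 99.98 ≈ 99.98 km. ✓

x ≈ -18.6 km, y ≈ -64.4 km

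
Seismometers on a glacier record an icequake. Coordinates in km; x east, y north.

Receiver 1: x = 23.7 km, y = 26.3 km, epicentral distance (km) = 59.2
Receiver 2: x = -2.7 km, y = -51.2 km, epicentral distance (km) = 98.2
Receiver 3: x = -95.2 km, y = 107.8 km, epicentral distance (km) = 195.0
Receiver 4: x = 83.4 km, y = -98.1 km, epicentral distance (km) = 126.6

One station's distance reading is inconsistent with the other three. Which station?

Solve using three stations at a time. Using Receiver 1, Receiver 3, Receiver 4 (subtract circle equations pairwise → linear system) gives (x, y) ≈ (83.1, 28.6).
Distances from that point to each station vs reported:
  Receiver 1: calculated 59.4 vs reported 59.2 → residual 0.2 km
  Receiver 2: calculated 117.1 vs reported 98.2 → residual 18.9 km
  Receiver 3: calculated 195.1 vs reported 195.0 → residual 0.1 km
  Receiver 4: calculated 126.7 vs reported 126.6 → residual 0.1 km
Receiver 1, Receiver 3, Receiver 4 are mutually consistent (residuals ≈ 0); Receiver 2 is off by 18.9 km.

Receiver 2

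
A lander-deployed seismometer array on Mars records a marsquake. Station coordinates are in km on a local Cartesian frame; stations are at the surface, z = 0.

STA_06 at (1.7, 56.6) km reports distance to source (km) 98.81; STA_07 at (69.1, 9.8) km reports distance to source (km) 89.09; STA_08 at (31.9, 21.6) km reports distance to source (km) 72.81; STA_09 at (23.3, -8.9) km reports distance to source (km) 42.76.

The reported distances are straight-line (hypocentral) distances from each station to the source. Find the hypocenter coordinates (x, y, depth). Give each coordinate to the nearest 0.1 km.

Each station gives a sphere (x−x_i)² + (y−y_i)² + z² = d_i² (stations at z=0).
Subtracting the STA_06 sphere from STA_07 and STA_08: z² cancels, leaving linear equations in x and y:
134.8 x − 93.6 y = 3490.79
60.4 x − 70.0 y = 2739.84
Solving: x ≈ -3.197, y ≈ -41.899 km (keep extra digits for the depth step; rounded: -3.2, -41.9).
Then from the STA_06 sphere: z² = 98.81² − (x − 1.7)² − (y − 56.6)² with x = -3.197, y = -41.899, so z ≈ 6.114 ≈ 6.1 km.
Check against STA_09 (with the unrounded solution): distance 42.76 ≈ 42.76 km. ✓

x ≈ -3.2 km, y ≈ -41.9 km, depth ≈ 6.1 km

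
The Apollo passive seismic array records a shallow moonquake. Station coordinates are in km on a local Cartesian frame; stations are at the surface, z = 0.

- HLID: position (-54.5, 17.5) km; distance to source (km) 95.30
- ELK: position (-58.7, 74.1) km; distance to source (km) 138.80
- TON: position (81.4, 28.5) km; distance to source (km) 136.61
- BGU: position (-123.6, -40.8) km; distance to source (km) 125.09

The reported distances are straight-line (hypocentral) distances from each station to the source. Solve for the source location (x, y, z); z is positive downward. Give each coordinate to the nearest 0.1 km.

Each station gives a sphere (x−x_i)² + (y−y_i)² + z² = d_i² (stations at z=0).
Subtracting the HLID sphere from ELK and TON: z² cancels, leaving linear equations in x and y:
-8.4 x + 113.2 y = -4523.35
271.8 x + 22.0 y = -5418.49
Solving: x ≈ -16.602, y ≈ -41.191 km (keep extra digits for the depth step; rounded: -16.6, -41.2).
Then from the HLID sphere: z² = 95.30² − (x + 54.5)² − (y − 17.5)² with x = -16.602, y = -41.191, so z ≈ 64.817 ≈ 64.8 km.
Check against BGU (with the unrounded solution): distance 125.10 ≈ 125.09 km. ✓

x ≈ -16.6 km, y ≈ -41.2 km, depth ≈ 64.8 km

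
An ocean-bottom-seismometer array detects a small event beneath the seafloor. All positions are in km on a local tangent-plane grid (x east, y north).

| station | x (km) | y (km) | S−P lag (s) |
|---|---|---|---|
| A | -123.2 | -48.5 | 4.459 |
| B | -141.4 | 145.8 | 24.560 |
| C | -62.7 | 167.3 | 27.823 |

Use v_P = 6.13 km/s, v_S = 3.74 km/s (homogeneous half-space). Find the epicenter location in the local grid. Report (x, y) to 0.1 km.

-134.7 km east, -89.7 km north

Distance from S−P lag: d = Δt · v_P v_S / (v_P − v_S) = Δt · (6.13·3.74)/(6.13−3.74) ≈ 9.5926·Δt.
So d_A = 42.77, d_B = 235.59, d_C = 266.89 km.
Circle about each station: (x + 123.2)² + (y + 48.5)² = 42.77²; (x + 141.4)² + (y − 145.8)² = 235.59²; (x + 62.7)² + (y − 167.3)² = 266.89².
Subtracting the A equation from the B and C equations removes the quadratic terms:
-36.4 x + 388.6 y = -29952.27
121.0 x + 431.6 y = -55010.91
Solving the 2×2 system: x ≈ -134.7, y ≈ -89.7 km.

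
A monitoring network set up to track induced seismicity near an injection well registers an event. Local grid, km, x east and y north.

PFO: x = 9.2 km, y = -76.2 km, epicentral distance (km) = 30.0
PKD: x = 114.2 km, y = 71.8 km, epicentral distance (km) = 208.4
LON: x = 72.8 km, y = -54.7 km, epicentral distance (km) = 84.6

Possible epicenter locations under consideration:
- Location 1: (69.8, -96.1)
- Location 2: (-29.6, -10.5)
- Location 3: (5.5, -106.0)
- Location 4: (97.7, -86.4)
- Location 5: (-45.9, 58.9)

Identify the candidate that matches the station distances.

For each candidate, compare |candidate − station| to the reported distance:
Location 1: residuals PFO 33.8, PKD 34.7, LON 43.1 → max 43.1 km
Location 2: residuals PFO 46.3, PKD 42.7, LON 26.9 → max 46.3 km
Location 3: residuals PFO 0.0, PKD 0.0, LON 0.0 → max 0.0 km
Location 4: residuals PFO 59.1, PKD 49.3, LON 44.3 → max 59.1 km
Location 5: residuals PFO 115.9, PKD 47.8, LON 79.7 → max 115.9 km
Only Location 3 has all residuals ≈ 0.

Location 3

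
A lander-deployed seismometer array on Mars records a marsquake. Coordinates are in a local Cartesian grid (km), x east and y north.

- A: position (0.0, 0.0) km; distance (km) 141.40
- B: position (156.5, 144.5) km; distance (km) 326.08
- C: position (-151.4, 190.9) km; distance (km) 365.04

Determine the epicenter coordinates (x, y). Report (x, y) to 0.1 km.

x ≈ -0.3 km, y ≈ -141.4 km

Circle about each station: x² + y² = 141.40²; (x − 156.5)² + (y − 144.5)² = 326.08²; (x + 151.4)² + (y − 190.9)² = 365.04².
Subtracting the A equation from the B and C equations removes the quadratic terms:
313.0 x + 289.0 y = -40961.71
-302.8 x + 381.8 y = -53895.47
Solving the 2×2 system: x ≈ -0.3, y ≈ -141.4 km.
Check against A (with the unrounded x, y): √(x²+y²) = 141.40 ≈ 141.40 km. ✓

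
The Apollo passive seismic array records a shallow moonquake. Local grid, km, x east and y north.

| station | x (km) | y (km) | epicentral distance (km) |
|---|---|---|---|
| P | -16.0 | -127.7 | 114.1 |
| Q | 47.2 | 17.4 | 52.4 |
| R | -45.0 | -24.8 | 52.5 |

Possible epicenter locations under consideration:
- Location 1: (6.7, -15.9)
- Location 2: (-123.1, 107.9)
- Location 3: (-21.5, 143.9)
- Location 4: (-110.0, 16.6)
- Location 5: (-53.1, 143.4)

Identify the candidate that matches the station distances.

For each candidate, compare |candidate − station| to the reported distance:
Location 1: residuals P 0.0, Q 0.0, R 0.0 → max 0.0 km
Location 2: residuals P 144.7, Q 140.5, R 101.5 → max 144.7 km
Location 3: residuals P 157.6, Q 91.6, R 117.8 → max 157.6 km
Location 4: residuals P 58.1, Q 104.8, R 24.6 → max 104.8 km
Location 5: residuals P 159.5, Q 108.6, R 115.9 → max 159.5 km
Only Location 1 has all residuals ≈ 0.

Location 1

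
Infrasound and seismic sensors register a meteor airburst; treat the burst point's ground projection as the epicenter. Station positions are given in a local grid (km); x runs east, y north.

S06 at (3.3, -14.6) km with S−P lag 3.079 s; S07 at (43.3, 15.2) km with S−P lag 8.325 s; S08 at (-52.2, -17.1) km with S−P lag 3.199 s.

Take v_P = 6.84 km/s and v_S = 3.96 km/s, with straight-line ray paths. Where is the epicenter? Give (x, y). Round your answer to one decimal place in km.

(-23.4, -25.8)

Distance from S−P lag: d = Δt · v_P v_S / (v_P − v_S) = Δt · (6.84·3.96)/(6.84−3.96) ≈ 9.4050·Δt.
So d_S06 = 28.96, d_S07 = 78.30, d_S08 = 30.09 km.
Circle about each station: (x − 3.3)² + (y + 14.6)² = 28.96²; (x − 43.3)² + (y − 15.2)² = 78.30²; (x + 52.2)² + (y + 17.1)² = 30.09².
Subtracting pairs of circle equations eliminates x²+y² and gives linear equations (the radical axes):
80.0 x + 59.6 y = -3410.33
-111.0 x − 5.0 y = 2726.47
Solving the 2×2 system: x ≈ -23.4, y ≈ -25.8 km.
Check against S06 (with the unrounded x, y): √((x − 3.3)²+(y + 14.6)²) = 28.96 ≈ 28.96 km. ✓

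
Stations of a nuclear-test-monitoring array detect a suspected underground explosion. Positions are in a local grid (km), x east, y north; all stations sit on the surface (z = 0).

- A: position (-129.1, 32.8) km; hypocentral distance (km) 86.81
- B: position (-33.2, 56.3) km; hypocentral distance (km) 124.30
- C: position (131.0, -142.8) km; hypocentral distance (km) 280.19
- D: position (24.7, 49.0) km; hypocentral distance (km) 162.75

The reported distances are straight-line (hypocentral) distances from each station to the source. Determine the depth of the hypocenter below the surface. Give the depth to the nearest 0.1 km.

z ≈ 69.8 km

Each station gives a sphere (x−x_i)² + (y−y_i)² + z² = d_i² (stations at z=0).
Subtracting the A sphere from B and C: z² cancels, leaving linear equations in x and y:
191.8 x + 47.0 y = -21385.23
520.2 x − 351.2 y = -51160.27
Solving: x ≈ -107.996, y ≈ -14.291 km (keep extra digits for the depth step; rounded: -108.0, -14.3).
Then from the A sphere: z² = 86.81² − (x + 129.1)² − (y − 32.8)² with x = -107.996, y = -14.291, so z ≈ 69.807 ≈ 69.8 km.
Check against D (with the unrounded solution): distance 162.75 ≈ 162.75 km. ✓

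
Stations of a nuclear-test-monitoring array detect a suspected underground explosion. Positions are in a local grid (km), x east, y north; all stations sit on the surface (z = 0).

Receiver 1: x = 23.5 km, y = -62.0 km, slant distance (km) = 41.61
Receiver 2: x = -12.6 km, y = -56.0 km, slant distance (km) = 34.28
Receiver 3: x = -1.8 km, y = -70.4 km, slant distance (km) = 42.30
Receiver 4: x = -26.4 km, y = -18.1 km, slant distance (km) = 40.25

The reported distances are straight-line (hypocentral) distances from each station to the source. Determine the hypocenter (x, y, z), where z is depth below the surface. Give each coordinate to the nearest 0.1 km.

x ≈ 1.7 km, y ≈ -35.2 km, depth ≈ 23.2 km

Each station gives a sphere (x−x_i)² + (y−y_i)² + z² = d_i² (stations at z=0).
Subtracting the Receiver 1 sphere from Receiver 2 and Receiver 3: z² cancels, leaving linear equations in x and y:
-72.2 x + 12.0 y = -545.22
-50.6 x − 16.8 y = 505.25
Solving: x ≈ 1.701, y ≈ -35.199 km (keep extra digits for the depth step; rounded: 1.7, -35.2).
Then from the Receiver 1 sphere: z² = 41.61² − (x − 23.5)² − (y + 62.0)² with x = 1.701, y = -35.199, so z ≈ 23.193 ≈ 23.2 km.
Check against Receiver 4 (with the unrounded solution): distance 40.25 ≈ 40.25 km. ✓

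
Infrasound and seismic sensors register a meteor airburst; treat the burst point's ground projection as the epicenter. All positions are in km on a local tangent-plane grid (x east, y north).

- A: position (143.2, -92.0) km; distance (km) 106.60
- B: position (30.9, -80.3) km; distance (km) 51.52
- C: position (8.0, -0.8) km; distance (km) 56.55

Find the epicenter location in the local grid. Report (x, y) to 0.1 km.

Circle about each station: (x − 143.2)² + (y + 92.0)² = 106.60²; (x − 30.9)² + (y + 80.3)² = 51.52²; (x − 8.0)² + (y + 0.8)² = 56.55².
Subtracting pairs of circle equations eliminates x²+y² and gives linear equations (the radical axes):
-224.6 x + 23.4 y = -12858.09
-270.4 x + 182.4 y = -20739.94
Solving the 2×2 system: x ≈ 53.7, y ≈ -34.1 km.

x ≈ 53.7 km, y ≈ -34.1 km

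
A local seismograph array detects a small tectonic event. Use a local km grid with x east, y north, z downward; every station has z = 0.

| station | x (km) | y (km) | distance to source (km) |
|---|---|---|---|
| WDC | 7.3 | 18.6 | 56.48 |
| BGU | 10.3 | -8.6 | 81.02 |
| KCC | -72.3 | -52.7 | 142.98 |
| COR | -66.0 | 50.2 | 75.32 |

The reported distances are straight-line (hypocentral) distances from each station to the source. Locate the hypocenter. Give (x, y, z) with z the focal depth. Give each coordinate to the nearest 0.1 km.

x ≈ 1.3 km, y ≈ 66.2 km, depth ≈ 29.8 km

Each station gives a sphere (x−x_i)² + (y−y_i)² + z² = d_i² (stations at z=0).
Subtracting the WDC sphere from BGU and KCC: z² cancels, leaving linear equations in x and y:
6.0 x − 54.4 y = -3593.45
-159.2 x − 142.6 y = -9647.96
Solving: x ≈ 1.305, y ≈ 66.200 km (keep extra digits for the depth step; rounded: 1.3, 66.2).
Then from the WDC sphere: z² = 56.48² − (x − 7.3)² − (y − 18.6)² with x = 1.305, y = 66.200, so z ≈ 29.804 ≈ 29.8 km.
Check against COR (with the unrounded solution): distance 75.33 ≈ 75.32 km. ✓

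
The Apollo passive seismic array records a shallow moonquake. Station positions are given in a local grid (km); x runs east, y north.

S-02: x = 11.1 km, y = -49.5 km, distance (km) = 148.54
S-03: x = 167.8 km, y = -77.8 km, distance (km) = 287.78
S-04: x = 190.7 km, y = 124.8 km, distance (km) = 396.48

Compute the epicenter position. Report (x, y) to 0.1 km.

Circle about each station: (x − 11.1)² + (y + 49.5)² = 148.54²; (x − 167.8)² + (y + 77.8)² = 287.78²; (x − 190.7)² + (y − 124.8)² = 396.48².
Subtracting the S-02 equation from the S-03 and S-04 equations removes the quadratic terms:
313.4 x − 56.6 y = -29116.98
359.2 x + 348.6 y = -85764.19
Solving the 2×2 system: x ≈ -115.8, y ≈ -126.7 km.

x ≈ -115.8 km, y ≈ -126.7 km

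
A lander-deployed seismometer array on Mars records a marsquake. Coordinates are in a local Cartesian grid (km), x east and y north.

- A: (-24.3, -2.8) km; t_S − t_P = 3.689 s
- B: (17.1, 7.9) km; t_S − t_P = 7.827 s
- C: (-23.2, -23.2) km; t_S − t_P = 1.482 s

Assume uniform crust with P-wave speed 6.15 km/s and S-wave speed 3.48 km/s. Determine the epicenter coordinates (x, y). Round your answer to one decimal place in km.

(-31.8, -31.4)

Distance from S−P lag: d = Δt · v_P v_S / (v_P − v_S) = Δt · (6.15·3.48)/(6.15−3.48) ≈ 8.0157·Δt.
So d_A = 29.57, d_B = 62.74, d_C = 11.88 km.
Circle about each station: (x + 24.3)² + (y + 2.8)² = 29.57²; (x − 17.1)² + (y − 7.9)² = 62.74²; (x + 23.2)² + (y + 23.2)² = 11.88².
Subtracting pairs of circle equations eliminates x²+y² and gives linear equations (the radical axes):
82.8 x + 21.4 y = -3305.43
2.2 x − 40.8 y = 1211.40
Solving the 2×2 system: x ≈ -31.8, y ≈ -31.4 km.
Check against A (with the unrounded x, y): √((x + 24.3)²+(y + 2.8)²) = 29.57 ≈ 29.57 km. ✓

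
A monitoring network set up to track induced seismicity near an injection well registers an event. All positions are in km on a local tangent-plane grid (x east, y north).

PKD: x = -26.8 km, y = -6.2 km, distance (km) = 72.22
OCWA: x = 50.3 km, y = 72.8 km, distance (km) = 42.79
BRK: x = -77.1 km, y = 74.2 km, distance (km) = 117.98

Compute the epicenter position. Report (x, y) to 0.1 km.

Circle about each station: (x + 26.8)² + (y + 6.2)² = 72.22²; (x − 50.3)² + (y − 72.8)² = 42.79²; (x + 77.1)² + (y − 74.2)² = 117.98².
Subtracting pairs of circle equations eliminates x²+y² and gives linear equations (the radical axes):
154.2 x + 158.0 y = 10457.99
-100.6 x + 160.8 y = 1989.82
Solving the 2×2 system: x ≈ 33.6, y ≈ 33.4 km.
Check against PKD (with the unrounded x, y): √((x + 26.8)²+(y + 6.2)²) = 72.22 ≈ 72.22 km. ✓

(33.6, 33.4)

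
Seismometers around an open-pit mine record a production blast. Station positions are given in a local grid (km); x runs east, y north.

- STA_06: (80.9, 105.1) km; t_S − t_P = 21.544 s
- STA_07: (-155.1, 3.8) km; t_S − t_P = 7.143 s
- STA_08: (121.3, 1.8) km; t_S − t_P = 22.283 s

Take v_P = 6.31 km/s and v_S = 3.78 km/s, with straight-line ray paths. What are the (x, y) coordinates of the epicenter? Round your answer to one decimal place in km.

Distance from S−P lag: d = Δt · v_P v_S / (v_P − v_S) = Δt · (6.31·3.78)/(6.31−3.78) ≈ 9.4276·Δt.
So d_STA_06 = 203.11, d_STA_07 = 67.34, d_STA_08 = 210.07 km.
Circle about each station: (x − 80.9)² + (y − 105.1)² = 203.11²; (x + 155.1)² + (y − 3.8)² = 67.34²; (x − 121.3)² + (y − 1.8)² = 210.07².
Subtracting pairs of circle equations eliminates x²+y² and gives linear equations (the radical axes):
-472.0 x − 202.6 y = 43198.63
80.8 x − 206.6 y = -5749.62
Solving the 2×2 system: x ≈ -88.6, y ≈ -6.8 km.

x ≈ -88.6 km, y ≈ -6.8 km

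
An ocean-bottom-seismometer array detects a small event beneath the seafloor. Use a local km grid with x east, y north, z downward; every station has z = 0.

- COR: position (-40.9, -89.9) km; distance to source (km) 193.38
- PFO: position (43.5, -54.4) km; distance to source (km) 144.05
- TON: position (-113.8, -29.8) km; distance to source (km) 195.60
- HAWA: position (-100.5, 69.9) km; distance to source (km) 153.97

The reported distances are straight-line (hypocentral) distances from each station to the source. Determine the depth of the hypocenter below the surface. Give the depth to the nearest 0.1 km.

65.9 km

Each station gives a sphere (x−x_i)² + (y−y_i)² + z² = d_i² (stations at z=0).
Subtracting the COR sphere from PFO and TON: z² cancels, leaving linear equations in x and y:
168.8 x + 71.0 y = 11742.21
-145.8 x + 120.2 y = 3220.12
Solving: x ≈ 38.601, y ≈ 73.612 km (keep extra digits for the depth step; rounded: 38.6, 73.6).
Then from the COR sphere: z² = 193.38² − (x + 40.9)² − (y + 89.9)² with x = 38.601, y = 73.612, so z ≈ 65.873 ≈ 65.9 km.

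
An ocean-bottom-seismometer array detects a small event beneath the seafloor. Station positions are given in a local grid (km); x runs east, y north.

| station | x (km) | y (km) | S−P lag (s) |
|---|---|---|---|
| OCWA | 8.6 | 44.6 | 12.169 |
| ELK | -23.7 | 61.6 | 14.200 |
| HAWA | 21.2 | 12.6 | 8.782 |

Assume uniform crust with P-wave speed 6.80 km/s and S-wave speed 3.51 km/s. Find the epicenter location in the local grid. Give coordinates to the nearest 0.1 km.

Distance from S−P lag: d = Δt · v_P v_S / (v_P − v_S) = Δt · (6.80·3.51)/(6.80−3.51) ≈ 7.2547·Δt.
So d_OCWA = 88.28, d_ELK = 103.02, d_HAWA = 63.71 km.
Circle about each station: (x − 8.6)² + (y − 44.6)² = 88.28²; (x + 23.7)² + (y − 61.6)² = 103.02²; (x − 21.2)² + (y − 12.6)² = 63.71².
Subtracting pairs of circle equations eliminates x²+y² and gives linear equations (the radical axes):
-64.6 x + 34.0 y = -526.63
25.2 x − 64.0 y = 2279.47
Solving the 2×2 system: x ≈ -13.4, y ≈ -40.9 km.
Check against OCWA (with the unrounded x, y): √((x − 8.6)²+(y − 44.6)²) = 88.25 ≈ 88.28 km. ✓

(-13.4, -40.9)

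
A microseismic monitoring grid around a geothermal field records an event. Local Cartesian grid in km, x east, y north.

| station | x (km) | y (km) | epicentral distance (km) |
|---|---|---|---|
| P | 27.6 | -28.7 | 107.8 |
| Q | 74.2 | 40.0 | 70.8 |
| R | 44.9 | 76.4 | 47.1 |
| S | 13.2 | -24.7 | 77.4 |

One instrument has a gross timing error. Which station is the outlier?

Solve using three stations at a time. Using Q, R, S (subtract circle equations pairwise → linear system) gives (x, y) ≈ (4.4, 52.2).
Distances from that point to each station vs reported:
  P: calculated 84.2 vs reported 107.8 → residual 23.6 km
  Q: calculated 70.8 vs reported 70.8 → residual 0.0 km
  R: calculated 47.1 vs reported 47.1 → residual 0.0 km
  S: calculated 77.4 vs reported 77.4 → residual 0.0 km
Q, R, S are mutually consistent (residuals ≈ 0); P is off by 23.6 km.

P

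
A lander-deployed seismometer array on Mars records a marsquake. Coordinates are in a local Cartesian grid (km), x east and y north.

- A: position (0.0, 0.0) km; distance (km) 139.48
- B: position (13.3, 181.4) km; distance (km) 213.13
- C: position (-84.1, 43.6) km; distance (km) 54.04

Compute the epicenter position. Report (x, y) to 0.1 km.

Circle about each station: x² + y² = 139.48²; (x − 13.3)² + (y − 181.4)² = 213.13²; (x + 84.1)² + (y − 43.6)² = 54.04².
Subtracting pairs of circle equations eliminates x²+y² and gives linear equations (the radical axes):
26.6 x + 362.8 y = 7113.12
-168.2 x + 87.2 y = 25508.12
Solving the 2×2 system: x ≈ -136.3, y ≈ 29.6 km.

-136.3 km east, 29.6 km north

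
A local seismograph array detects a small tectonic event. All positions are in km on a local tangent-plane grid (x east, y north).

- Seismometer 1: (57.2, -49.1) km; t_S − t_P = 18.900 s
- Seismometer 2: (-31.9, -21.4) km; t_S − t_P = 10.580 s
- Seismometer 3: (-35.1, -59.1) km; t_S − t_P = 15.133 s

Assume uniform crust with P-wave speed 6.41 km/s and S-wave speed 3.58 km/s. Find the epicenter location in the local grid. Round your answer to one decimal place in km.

x ≈ -47.3 km, y ≈ 63.0 km

Distance from S−P lag: d = Δt · v_P v_S / (v_P − v_S) = Δt · (6.41·3.58)/(6.41−3.58) ≈ 8.1088·Δt.
So d_Seismometer 1 = 153.26, d_Seismometer 2 = 85.79, d_Seismometer 3 = 122.71 km.
Circle about each station: (x − 57.2)² + (y + 49.1)² = 153.26²; (x + 31.9)² + (y + 21.4)² = 85.79²; (x + 35.1)² + (y + 59.1)² = 122.71².
Subtracting the Seismometer 1 equation from the Seismometer 2 and Seismometer 3 equations removes the quadratic terms:
-178.2 x + 55.4 y = 11921.62
-184.6 x − 20.0 y = 7473.05
Solving the 2×2 system: x ≈ -47.3, y ≈ 63.0 km.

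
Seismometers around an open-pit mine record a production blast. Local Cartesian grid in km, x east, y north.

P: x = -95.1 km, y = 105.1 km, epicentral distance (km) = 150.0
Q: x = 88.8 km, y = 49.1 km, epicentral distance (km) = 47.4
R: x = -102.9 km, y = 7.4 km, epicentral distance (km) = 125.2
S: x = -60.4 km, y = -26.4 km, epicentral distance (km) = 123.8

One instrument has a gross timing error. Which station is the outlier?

R

Solve using three stations at a time. Using P, Q, S (subtract circle equations pairwise → linear system) gives (x, y) ≈ (41.7, 43.6).
Distances from that point to each station vs reported:
  P: calculated 150.0 vs reported 150.0 → residual 0.0 km
  Q: calculated 47.4 vs reported 47.4 → residual 0.0 km
  R: calculated 149.1 vs reported 125.2 → residual 23.9 km
  S: calculated 123.8 vs reported 123.8 → residual 0.0 km
P, Q, S are mutually consistent (residuals ≈ 0); R is off by 23.9 km.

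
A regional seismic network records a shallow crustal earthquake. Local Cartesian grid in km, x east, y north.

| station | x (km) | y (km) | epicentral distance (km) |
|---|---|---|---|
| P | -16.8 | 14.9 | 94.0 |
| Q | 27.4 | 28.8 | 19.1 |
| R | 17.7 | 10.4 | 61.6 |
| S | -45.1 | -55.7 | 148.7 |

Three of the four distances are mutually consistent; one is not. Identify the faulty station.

Solve using three stations at a time. Using P, R, S (subtract circle equations pairwise → linear system) gives (x, y) ≈ (75.9, 30.8).
Distances from that point to each station vs reported:
  P: calculated 94.0 vs reported 94.0 → residual 0.0 km
  Q: calculated 48.5 vs reported 19.1 → residual 29.4 km
  R: calculated 61.7 vs reported 61.6 → residual 0.1 km
  S: calculated 148.7 vs reported 148.7 → residual 0.0 km
P, R, S are mutually consistent (residuals ≈ 0); Q is off by 29.4 km.

Q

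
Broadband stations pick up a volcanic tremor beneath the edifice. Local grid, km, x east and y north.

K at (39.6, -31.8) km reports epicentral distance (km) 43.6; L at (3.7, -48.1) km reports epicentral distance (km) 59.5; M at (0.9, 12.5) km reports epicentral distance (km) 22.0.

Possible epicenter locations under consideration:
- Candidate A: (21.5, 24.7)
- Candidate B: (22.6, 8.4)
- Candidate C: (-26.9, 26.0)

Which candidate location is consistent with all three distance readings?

For each candidate, compare |candidate − station| to the reported distance:
Candidate A: residuals K 15.7, L 15.4, M 1.9 → max 15.7 km
Candidate B: residuals K 0.0, L 0.1, M 0.1 → max 0.1 km
Candidate C: residuals K 44.5, L 20.7, M 8.9 → max 44.5 km
Only Candidate B has all residuals ≈ 0.

Candidate B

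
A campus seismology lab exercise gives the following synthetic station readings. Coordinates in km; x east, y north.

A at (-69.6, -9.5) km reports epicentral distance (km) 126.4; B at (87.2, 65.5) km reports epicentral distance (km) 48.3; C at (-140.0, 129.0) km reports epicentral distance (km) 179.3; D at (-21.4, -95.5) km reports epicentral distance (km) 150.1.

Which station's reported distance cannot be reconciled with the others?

C

Solve using three stations at a time. Using A, B, D (subtract circle equations pairwise → linear system) gives (x, y) ≈ (47.6, 37.8).
Distances from that point to each station vs reported:
  A: calculated 126.4 vs reported 126.4 → residual 0.0 km
  B: calculated 48.3 vs reported 48.3 → residual 0.0 km
  C: calculated 208.6 vs reported 179.3 → residual 29.3 km
  D: calculated 150.1 vs reported 150.1 → residual 0.0 km
A, B, D are mutually consistent (residuals ≈ 0); C is off by 29.3 km.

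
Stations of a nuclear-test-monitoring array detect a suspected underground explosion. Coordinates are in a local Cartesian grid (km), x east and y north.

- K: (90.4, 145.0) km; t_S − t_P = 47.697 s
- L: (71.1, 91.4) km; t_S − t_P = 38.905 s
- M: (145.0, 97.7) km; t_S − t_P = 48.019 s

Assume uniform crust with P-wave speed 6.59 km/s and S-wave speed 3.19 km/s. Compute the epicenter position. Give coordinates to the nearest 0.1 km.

Distance from S−P lag: d = Δt · v_P v_S / (v_P − v_S) = Δt · (6.59·3.19)/(6.59−3.19) ≈ 6.1830·Δt.
So d_K = 294.91, d_L = 240.55, d_M = 296.90 km.
Circle about each station: (x − 90.4)² + (y − 145.0)² = 294.91²; (x − 71.1)² + (y − 91.4)² = 240.55²; (x − 145.0)² + (y − 97.7)² = 296.90².
Subtracting pairs of circle equations eliminates x²+y² and gives linear equations (the radical axes):
-38.6 x − 107.2 y = 13319.62
109.2 x − 94.6 y = 195.43
Solving the 2×2 system: x ≈ -80.7, y ≈ -95.2 km.
Check against K (with the unrounded x, y): √((x − 90.4)²+(y − 145.0)²) = 294.90 ≈ 294.91 km. ✓

x ≈ -80.7 km, y ≈ -95.2 km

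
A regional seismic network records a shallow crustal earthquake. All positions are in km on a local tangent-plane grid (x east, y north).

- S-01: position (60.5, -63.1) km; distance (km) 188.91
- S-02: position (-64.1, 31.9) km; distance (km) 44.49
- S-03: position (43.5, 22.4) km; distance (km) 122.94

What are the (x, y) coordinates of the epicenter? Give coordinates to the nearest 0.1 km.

(-67.0, 76.3)

Circle about each station: (x − 60.5)² + (y + 63.1)² = 188.91²; (x + 64.1)² + (y − 31.9)² = 44.49²; (x − 43.5)² + (y − 22.4)² = 122.94².
Subtracting pairs of circle equations eliminates x²+y² and gives linear equations (the radical axes):
-249.2 x + 190.0 y = 31192.19
-34.0 x + 171.0 y = 15324.89
Solving the 2×2 system: x ≈ -67.0, y ≈ 76.3 km.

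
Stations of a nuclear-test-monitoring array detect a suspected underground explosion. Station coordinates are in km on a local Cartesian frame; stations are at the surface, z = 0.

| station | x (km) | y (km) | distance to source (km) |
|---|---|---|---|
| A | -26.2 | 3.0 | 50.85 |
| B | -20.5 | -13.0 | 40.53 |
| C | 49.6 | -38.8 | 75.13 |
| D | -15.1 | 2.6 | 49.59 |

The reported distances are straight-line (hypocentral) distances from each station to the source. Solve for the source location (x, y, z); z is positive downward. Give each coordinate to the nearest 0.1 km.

Each station gives a sphere (x−x_i)² + (y−y_i)² + z² = d_i² (stations at z=0).
Subtracting the A sphere from B and C: z² cancels, leaving linear equations in x and y:
11.4 x − 32.0 y = 836.85
151.6 x − 83.6 y = 211.37
Solving: x ≈ -16.212, y ≈ -31.927 km (keep extra digits for the depth step; rounded: -16.2, -31.9).
Then from the A sphere: z² = 50.85² − (x + 26.2)² − (y − 3.0)² with x = -16.212, y = -31.927, so z ≈ 35.582 ≈ 35.6 km.

x ≈ -16.2 km, y ≈ -31.9 km, depth ≈ 35.6 km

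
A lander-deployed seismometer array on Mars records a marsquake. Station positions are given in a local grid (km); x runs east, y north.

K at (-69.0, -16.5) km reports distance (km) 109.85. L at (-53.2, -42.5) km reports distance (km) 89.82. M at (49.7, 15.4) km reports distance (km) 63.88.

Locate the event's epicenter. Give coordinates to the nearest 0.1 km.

Circle about each station: (x + 69.0)² + (y + 16.5)² = 109.85²; (x + 53.2)² + (y + 42.5)² = 89.82²; (x − 49.7)² + (y − 15.4)² = 63.88².
Subtracting pairs of circle equations eliminates x²+y² and gives linear equations (the radical axes):
31.6 x − 52.0 y = 3602.63
237.4 x + 63.8 y = 5660.37
Solving the 2×2 system: x ≈ 36.5, y ≈ -47.1 km.

x ≈ 36.5 km, y ≈ -47.1 km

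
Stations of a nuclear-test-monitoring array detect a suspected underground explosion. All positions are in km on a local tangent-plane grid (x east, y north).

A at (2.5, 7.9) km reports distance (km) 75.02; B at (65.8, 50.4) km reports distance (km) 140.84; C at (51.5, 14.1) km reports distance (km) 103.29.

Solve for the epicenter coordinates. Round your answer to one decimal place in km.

Circle about each station: (x − 2.5)² + (y − 7.9)² = 75.02²; (x − 65.8)² + (y − 50.4)² = 140.84²; (x − 51.5)² + (y − 14.1)² = 103.29².
Subtracting pairs of circle equations eliminates x²+y² and gives linear equations (the radical axes):
126.6 x + 85.0 y = -7406.77
98.0 x + 12.4 y = -2258.42
Solving the 2×2 system: x ≈ -14.8, y ≈ -65.1 km.
Check against A (with the unrounded x, y): √((x − 2.5)²+(y − 7.9)²) = 75.00 ≈ 75.02 km. ✓

(-14.8, -65.1)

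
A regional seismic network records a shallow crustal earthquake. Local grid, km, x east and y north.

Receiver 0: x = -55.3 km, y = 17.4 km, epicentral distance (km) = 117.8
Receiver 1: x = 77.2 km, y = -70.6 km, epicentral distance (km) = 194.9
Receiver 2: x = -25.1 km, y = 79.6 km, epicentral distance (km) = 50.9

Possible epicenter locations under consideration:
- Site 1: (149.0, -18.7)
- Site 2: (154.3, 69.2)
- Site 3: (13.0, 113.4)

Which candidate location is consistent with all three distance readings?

For each candidate, compare |candidate − station| to the reported distance:
Site 1: residuals Receiver 0 89.7, Receiver 1 106.3, Receiver 2 149.0 → max 149.0 km
Site 2: residuals Receiver 0 98.1, Receiver 1 35.2, Receiver 2 128.8 → max 128.8 km
Site 3: residuals Receiver 0 0.0, Receiver 1 0.0, Receiver 2 0.0 → max 0.0 km
Only Site 3 has all residuals ≈ 0.

Site 3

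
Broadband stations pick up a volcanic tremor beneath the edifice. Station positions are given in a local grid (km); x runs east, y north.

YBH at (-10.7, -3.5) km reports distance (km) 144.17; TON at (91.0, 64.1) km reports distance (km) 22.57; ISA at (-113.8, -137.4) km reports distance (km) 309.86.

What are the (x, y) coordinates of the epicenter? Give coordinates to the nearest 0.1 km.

x ≈ 106.4 km, y ≈ 80.6 km

Circle about each station: (x + 10.7)² + (y + 3.5)² = 144.17²; (x − 91.0)² + (y − 64.1)² = 22.57²; (x + 113.8)² + (y + 137.4)² = 309.86².
Subtracting pairs of circle equations eliminates x²+y² and gives linear equations (the radical axes):
203.4 x + 135.2 y = 32538.65
-206.2 x − 267.8 y = -43525.77
Solving the 2×2 system: x ≈ 106.4, y ≈ 80.6 km.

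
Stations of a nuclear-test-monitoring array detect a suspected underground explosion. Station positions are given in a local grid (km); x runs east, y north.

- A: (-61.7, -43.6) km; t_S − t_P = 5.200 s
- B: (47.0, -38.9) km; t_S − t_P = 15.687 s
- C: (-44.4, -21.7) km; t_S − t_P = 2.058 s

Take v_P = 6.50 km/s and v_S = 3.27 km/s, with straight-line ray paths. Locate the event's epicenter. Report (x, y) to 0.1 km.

x ≈ -52.3 km, y ≈ -10.7 km

Distance from S−P lag: d = Δt · v_P v_S / (v_P − v_S) = Δt · (6.50·3.27)/(6.50−3.27) ≈ 6.5805·Δt.
So d_A = 34.22, d_B = 103.23, d_C = 13.54 km.
Circle about each station: (x + 61.7)² + (y + 43.6)² = 34.22²; (x − 47.0)² + (y + 38.9)² = 103.23²; (x + 44.4)² + (y + 21.7)² = 13.54².
Subtracting the A equation from the B and C equations removes the quadratic terms:
217.4 x + 9.4 y = -11471.06
34.6 x + 43.8 y = -2277.92
Solving the 2×2 system: x ≈ -52.3, y ≈ -10.7 km.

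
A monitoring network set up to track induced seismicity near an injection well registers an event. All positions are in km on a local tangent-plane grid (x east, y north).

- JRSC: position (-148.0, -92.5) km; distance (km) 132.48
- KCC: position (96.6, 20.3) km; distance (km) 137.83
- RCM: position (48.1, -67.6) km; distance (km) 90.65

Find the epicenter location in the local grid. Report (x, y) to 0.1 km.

Circle about each station: (x + 148.0)² + (y + 92.5)² = 132.48²; (x − 96.6)² + (y − 20.3)² = 137.83²; (x − 48.1)² + (y + 67.6)² = 90.65².
Subtracting the JRSC equation from the KCC and RCM equations removes the quadratic terms:
489.2 x + 225.6 y = -22162.76
392.2 x + 49.8 y = -14243.35
Solving the 2×2 system: x ≈ -32.9, y ≈ -26.9 km.

x ≈ -32.9 km, y ≈ -26.9 km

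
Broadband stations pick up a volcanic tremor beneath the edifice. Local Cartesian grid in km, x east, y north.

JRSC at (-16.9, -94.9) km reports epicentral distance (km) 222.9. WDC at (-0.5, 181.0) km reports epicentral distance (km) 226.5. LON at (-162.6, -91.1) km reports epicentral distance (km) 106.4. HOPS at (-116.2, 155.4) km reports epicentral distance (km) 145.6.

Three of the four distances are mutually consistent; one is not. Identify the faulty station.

Solve using three stations at a time. Using WDC, LON, HOPS (subtract circle equations pairwise → linear system) gives (x, y) ≈ (-154.5, 15.0).
Distances from that point to each station vs reported:
  JRSC: calculated 176.1 vs reported 222.9 → residual 46.8 km
  WDC: calculated 226.5 vs reported 226.5 → residual 0.0 km
  LON: calculated 106.4 vs reported 106.4 → residual 0.0 km
  HOPS: calculated 145.6 vs reported 145.6 → residual 0.0 km
WDC, LON, HOPS are mutually consistent (residuals ≈ 0); JRSC is off by 46.8 km.

JRSC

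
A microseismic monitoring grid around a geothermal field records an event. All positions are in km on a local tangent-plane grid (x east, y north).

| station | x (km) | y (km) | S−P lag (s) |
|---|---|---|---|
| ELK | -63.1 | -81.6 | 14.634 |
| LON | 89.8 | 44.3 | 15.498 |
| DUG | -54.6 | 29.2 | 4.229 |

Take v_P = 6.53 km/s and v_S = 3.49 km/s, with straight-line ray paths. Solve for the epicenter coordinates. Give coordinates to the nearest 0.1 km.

Distance from S−P lag: d = Δt · v_P v_S / (v_P − v_S) = Δt · (6.53·3.49)/(6.53−3.49) ≈ 7.4966·Δt.
So d_ELK = 109.71, d_LON = 116.18, d_DUG = 31.70 km.
Circle about each station: (x + 63.1)² + (y + 81.6)² = 109.71²; (x − 89.8)² + (y − 44.3)² = 116.18²; (x + 54.6)² + (y − 29.2)² = 31.70².
Subtracting pairs of circle equations eliminates x²+y² and gives linear equations (the radical axes):
305.8 x + 251.8 y = -2075.15
17.0 x + 221.6 y = 4225.02
Solving the 2×2 system: x ≈ -24.0, y ≈ 20.9 km.
Check against ELK (with the unrounded x, y): √((x + 63.1)²+(y + 81.6)²) = 109.71 ≈ 109.71 km. ✓

x ≈ -24.0 km, y ≈ 20.9 km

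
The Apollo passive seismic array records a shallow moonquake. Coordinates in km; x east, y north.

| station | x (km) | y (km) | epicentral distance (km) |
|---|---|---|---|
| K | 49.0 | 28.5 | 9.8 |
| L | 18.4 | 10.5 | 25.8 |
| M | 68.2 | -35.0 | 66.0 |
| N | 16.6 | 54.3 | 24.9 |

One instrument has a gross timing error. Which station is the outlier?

N

Solve using three stations at a time. Using K, L, M (subtract circle equations pairwise → linear system) gives (x, y) ≈ (40.0, 24.7).
Distances from that point to each station vs reported:
  K: calculated 9.8 vs reported 9.8 → residual 0.0 km
  L: calculated 25.8 vs reported 25.8 → residual 0.0 km
  M: calculated 66.0 vs reported 66.0 → residual 0.0 km
  N: calculated 37.7 vs reported 24.9 → residual 12.8 km
K, L, M are mutually consistent (residuals ≈ 0); N is off by 12.8 km.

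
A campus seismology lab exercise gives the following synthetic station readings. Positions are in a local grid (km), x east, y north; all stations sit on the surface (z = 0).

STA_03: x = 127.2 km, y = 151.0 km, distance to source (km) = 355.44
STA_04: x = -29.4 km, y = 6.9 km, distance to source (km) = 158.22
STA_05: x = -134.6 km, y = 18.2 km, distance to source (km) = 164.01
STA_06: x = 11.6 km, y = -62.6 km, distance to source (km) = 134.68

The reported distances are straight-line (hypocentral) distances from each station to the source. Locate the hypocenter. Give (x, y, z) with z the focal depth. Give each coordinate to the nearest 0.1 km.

x ≈ -87.8 km, y ≈ -124.0 km, depth ≈ 67.0 km

Each station gives a sphere (x−x_i)² + (y−y_i)² + z² = d_i² (stations at z=0).
Subtracting the STA_03 sphere from STA_04 and STA_05: z² cancels, leaving linear equations in x and y:
-313.2 x − 288.2 y = 63235.16
-523.6 x − 265.6 y = 78905.87
Solving: x ≈ -87.800, y ≈ -123.998 km (keep extra digits for the depth step; rounded: -87.8, -124.0).
Then from the STA_03 sphere: z² = 355.44² − (x − 127.2)² − (y − 151.0)² with x = -87.800, y = -123.998, so z ≈ 66.998 ≈ 67.0 km.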